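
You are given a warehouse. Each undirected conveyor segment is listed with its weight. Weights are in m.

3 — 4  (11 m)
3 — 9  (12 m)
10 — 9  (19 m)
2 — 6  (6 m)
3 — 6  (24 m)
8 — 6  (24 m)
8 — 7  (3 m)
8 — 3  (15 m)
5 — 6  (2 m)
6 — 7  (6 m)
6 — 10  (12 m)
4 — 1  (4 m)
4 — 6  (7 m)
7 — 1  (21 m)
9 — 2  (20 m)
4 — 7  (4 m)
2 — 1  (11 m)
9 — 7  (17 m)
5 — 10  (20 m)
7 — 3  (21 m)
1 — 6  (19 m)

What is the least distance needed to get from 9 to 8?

20 m

Shortest distances from 9:
9: 0
3: 12  (via 9)
7: 17  (via 9)
10: 19  (via 9)
2: 20  (via 9)
8: 20  (via 7)
Shortest route: 9–7–8 = 20 m.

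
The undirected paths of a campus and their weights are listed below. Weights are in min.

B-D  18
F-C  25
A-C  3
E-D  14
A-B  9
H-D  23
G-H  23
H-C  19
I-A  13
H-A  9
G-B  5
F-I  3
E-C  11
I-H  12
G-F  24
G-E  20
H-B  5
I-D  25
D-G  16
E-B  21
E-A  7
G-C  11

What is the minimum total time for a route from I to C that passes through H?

24 min

Best I to H: I–H costing 12
Best H to C: H–A–C costing 12
Total via H: 12 + 12 = 24 min.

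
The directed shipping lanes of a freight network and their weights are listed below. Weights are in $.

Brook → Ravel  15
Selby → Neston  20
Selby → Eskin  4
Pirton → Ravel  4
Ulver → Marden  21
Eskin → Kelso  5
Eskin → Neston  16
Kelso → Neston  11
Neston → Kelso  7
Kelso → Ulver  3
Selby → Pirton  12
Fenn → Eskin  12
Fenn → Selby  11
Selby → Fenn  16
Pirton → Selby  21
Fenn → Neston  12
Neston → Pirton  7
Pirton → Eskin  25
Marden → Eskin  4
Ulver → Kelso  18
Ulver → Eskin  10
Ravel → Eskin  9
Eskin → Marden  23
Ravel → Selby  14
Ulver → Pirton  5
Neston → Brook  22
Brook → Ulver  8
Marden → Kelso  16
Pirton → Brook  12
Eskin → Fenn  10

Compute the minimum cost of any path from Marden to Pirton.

$17

Candidate routes:
Marden–Kelso–Ulver–Pirton: 16+3+5 = 24
Marden–Eskin–Kelso–Ulver–Pirton: 4+5+3+5 = 17
The minimum is $17 via Marden–Eskin–Kelso–Ulver–Pirton.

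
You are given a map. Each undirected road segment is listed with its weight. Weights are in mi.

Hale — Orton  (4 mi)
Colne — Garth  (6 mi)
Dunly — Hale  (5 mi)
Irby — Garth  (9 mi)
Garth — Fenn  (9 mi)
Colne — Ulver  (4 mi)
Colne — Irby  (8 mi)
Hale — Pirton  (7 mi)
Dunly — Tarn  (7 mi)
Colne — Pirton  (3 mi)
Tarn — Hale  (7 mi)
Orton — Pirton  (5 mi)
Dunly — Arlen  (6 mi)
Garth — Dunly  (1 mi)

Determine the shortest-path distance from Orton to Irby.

16 mi

Settle nodes by increasing distance from Orton:
Orton: 0
Hale: 4  (via Orton)
Pirton: 5  (via Orton)
Colne: 8  (via Pirton)
Dunly: 9  (via Hale)
Garth: 10  (via Dunly)
Tarn: 11  (via Hale)
Ulver: 12  (via Colne)
Arlen: 15  (via Dunly)
Irby: 16  (via Colne)
Shortest route: Orton → Pirton → Colne → Irby = 16 mi.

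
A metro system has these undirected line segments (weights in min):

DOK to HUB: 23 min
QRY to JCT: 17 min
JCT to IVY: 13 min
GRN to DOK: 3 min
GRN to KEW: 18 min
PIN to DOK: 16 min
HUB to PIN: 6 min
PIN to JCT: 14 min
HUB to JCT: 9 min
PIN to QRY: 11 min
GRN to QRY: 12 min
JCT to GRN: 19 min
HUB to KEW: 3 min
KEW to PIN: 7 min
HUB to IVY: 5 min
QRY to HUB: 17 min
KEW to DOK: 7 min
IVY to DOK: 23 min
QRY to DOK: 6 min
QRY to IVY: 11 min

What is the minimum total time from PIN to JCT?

14 min

Compare a few routes:
PIN - JCT: 14 = 14
PIN - HUB - JCT: 6+9 = 15
PIN - KEW - HUB - JCT: 7+3+9 = 19
Cheapest is PIN - JCT at 14 min.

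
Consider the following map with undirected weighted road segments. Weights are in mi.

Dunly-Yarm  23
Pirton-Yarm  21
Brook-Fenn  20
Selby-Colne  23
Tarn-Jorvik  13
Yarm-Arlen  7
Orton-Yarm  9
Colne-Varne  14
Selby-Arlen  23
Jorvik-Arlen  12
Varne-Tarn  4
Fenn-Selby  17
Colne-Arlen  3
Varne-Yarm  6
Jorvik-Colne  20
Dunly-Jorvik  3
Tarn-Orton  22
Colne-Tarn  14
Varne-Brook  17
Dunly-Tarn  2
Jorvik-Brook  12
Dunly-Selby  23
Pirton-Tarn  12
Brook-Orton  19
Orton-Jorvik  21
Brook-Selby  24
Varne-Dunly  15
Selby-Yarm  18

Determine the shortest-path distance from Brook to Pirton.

29 mi

Compare a few routes:
Brook–Jorvik–Tarn–Pirton: 12+13+12 = 37
Brook–Varne–Yarm–Pirton: 17+6+21 = 44
Brook–Jorvik–Dunly–Tarn–Pirton: 12+3+2+12 = 29
Brook–Varne–Tarn–Pirton: 17+4+12 = 33
The minimum is 29 mi via Brook–Jorvik–Dunly–Tarn–Pirton.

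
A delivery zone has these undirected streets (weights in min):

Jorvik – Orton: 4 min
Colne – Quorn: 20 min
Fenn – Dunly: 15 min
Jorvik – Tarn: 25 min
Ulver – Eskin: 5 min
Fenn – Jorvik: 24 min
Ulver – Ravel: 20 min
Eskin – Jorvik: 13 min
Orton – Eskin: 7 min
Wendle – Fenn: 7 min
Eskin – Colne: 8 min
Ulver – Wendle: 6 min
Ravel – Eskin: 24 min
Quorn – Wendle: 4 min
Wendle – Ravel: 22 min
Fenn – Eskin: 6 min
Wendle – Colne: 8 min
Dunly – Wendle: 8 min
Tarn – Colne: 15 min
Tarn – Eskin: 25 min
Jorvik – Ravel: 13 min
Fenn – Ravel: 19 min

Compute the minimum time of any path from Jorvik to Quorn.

26 min

Running Dijkstra from Jorvik:
Jorvik: 0
Orton: 4  (via Jorvik)
Eskin: 11  (via Orton)
Ravel: 13  (via Jorvik)
Ulver: 16  (via Eskin)
Fenn: 17  (via Eskin)
Colne: 19  (via Eskin)
Wendle: 22  (via Ulver)
Tarn: 25  (via Jorvik)
Quorn: 26  (via Wendle)
Shortest route: Jorvik–Orton–Eskin–Ulver–Wendle–Quorn = 26 min.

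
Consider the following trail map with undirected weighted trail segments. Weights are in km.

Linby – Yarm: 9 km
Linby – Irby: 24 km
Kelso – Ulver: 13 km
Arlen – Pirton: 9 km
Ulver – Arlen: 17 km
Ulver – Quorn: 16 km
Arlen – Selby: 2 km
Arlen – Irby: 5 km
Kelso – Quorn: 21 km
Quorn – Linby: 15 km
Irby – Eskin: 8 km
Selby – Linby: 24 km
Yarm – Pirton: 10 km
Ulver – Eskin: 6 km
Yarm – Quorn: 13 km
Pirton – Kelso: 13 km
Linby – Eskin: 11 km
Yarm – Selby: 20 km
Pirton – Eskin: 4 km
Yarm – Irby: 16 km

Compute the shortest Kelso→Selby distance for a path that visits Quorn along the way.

54 km

Best Kelso to Quorn: Kelso–Quorn costing 21
Shortest Quorn→Selby: Quorn–Yarm–Selby = 33
Total via Quorn: 21 + 33 = 54 km.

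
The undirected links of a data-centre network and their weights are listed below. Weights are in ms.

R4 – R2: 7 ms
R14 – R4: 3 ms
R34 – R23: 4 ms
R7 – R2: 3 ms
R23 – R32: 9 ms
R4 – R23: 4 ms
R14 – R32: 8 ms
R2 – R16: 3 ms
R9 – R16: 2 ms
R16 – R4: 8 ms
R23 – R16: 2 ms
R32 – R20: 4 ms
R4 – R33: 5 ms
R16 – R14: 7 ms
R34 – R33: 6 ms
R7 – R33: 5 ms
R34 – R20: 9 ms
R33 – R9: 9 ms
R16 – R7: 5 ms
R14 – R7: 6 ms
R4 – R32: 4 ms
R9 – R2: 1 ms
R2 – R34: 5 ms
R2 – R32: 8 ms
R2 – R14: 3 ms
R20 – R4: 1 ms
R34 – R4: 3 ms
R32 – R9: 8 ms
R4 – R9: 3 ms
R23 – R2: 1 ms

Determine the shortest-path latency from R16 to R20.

6 ms

Running Dijkstra from R16:
R16: 0
R23: 2  (via R16)
R9: 2  (via R16)
R2: 3  (via R16)
R7: 5  (via R16)
R4: 5  (via R9)
R20: 6  (via R4)
Shortest route: R16–R9–R4–R20 = 6 ms.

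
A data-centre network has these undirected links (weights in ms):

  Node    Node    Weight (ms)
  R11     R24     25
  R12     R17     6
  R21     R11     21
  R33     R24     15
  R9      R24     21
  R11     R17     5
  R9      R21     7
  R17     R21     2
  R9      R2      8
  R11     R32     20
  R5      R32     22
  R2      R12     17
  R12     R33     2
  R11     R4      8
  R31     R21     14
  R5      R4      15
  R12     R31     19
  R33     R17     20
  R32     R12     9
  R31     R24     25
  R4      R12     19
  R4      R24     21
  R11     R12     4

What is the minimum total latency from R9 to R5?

37 ms

Settle nodes by increasing distance from R9:
R9: 0
R21: 7  (via R9)
R2: 8  (via R9)
R17: 9  (via R21)
R11: 14  (via R17)
R12: 15  (via R17)
R33: 17  (via R12)
R31: 21  (via R21)
R24: 21  (via R9)
R4: 22  (via R11)
R32: 24  (via R12)
R5: 37  (via R4)
Shortest route: R9–R21–R17–R11–R4–R5 = 37 ms.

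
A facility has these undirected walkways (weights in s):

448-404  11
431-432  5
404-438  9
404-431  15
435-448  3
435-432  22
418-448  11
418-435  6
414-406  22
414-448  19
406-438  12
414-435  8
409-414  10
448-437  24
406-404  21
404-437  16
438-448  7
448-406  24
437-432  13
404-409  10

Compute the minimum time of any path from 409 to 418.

24 s

Compare a few routes:
409–414–435–448–418: 10+8+3+11 = 32
409–404–448–418: 10+11+11 = 32
409–404–448–435–418: 10+11+3+6 = 30
409–414–435–418: 10+8+6 = 24
The minimum is 24 s via 409–414–435–418.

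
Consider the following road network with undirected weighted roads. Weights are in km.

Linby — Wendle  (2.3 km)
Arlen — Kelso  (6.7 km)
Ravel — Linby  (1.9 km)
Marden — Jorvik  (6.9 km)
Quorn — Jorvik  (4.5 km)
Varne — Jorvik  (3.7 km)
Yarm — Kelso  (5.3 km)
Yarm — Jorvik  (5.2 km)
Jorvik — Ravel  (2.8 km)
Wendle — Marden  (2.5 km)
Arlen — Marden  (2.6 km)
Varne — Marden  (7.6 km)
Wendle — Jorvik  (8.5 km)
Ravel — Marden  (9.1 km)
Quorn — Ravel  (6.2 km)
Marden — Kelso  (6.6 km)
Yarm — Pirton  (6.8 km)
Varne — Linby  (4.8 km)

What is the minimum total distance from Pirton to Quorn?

16.5 km

Candidate routes:
Pirton → Yarm → Kelso → Marden → Jorvik → Quorn: 6.8+5.3+6.6+6.9+4.5 = 30.1
Pirton → Yarm → Jorvik → Ravel → Quorn: 6.8+5.2+2.8+6.2 = 21
Pirton → Yarm → Jorvik → Quorn: 6.8+5.2+4.5 = 16.5
Pirton → Yarm → Jorvik → Varne → Linby → Ravel → Quorn: 6.8+5.2+3.7+4.8+1.9+6.2 = 28.6
Cheapest is Pirton → Yarm → Jorvik → Quorn at 16.5 km.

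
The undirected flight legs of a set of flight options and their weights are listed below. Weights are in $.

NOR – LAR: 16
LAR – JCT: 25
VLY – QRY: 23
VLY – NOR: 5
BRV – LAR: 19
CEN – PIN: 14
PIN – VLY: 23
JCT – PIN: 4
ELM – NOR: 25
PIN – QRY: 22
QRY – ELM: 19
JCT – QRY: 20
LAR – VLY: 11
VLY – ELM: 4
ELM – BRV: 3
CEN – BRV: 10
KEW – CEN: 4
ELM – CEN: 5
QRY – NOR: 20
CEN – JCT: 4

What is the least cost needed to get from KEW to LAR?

Running Dijkstra from KEW:
KEW: 0
CEN: 4  (via KEW)
JCT: 8  (via CEN)
ELM: 9  (via CEN)
PIN: 12  (via JCT)
BRV: 12  (via ELM)
VLY: 13  (via ELM)
NOR: 18  (via VLY)
LAR: 24  (via VLY)
Shortest route: KEW → CEN → ELM → VLY → LAR = $24.

$24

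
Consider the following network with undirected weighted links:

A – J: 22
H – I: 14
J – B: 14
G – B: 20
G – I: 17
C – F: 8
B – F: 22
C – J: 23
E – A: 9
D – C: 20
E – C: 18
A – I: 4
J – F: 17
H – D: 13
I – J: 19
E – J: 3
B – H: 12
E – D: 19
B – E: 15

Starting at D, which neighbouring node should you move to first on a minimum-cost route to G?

H

Candidate routes:
D → H → B → G: 13+12+20 = 45
D → H → I → G: 13+14+17 = 44
D → E → A → I → G: 19+9+4+17 = 49
D → E → B → G: 19+15+20 = 54
The minimum is 44 via D → H → I → G.
So from D the first move is to H.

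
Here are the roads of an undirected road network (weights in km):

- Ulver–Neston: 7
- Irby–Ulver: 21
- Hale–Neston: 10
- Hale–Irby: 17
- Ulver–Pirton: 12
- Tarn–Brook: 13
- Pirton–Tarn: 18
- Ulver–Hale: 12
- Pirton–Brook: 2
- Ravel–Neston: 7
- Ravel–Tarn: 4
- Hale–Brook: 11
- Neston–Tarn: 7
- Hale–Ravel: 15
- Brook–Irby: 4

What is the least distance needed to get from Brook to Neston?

20 km

Enumerating some paths:
Brook–Tarn–Neston: 13+7 = 20
Brook–Tarn–Ravel–Neston: 13+4+7 = 24
Brook–Hale–Neston: 11+10 = 21
Brook–Pirton–Ulver–Neston: 2+12+7 = 21
The minimum is 20 km via Brook–Tarn–Neston.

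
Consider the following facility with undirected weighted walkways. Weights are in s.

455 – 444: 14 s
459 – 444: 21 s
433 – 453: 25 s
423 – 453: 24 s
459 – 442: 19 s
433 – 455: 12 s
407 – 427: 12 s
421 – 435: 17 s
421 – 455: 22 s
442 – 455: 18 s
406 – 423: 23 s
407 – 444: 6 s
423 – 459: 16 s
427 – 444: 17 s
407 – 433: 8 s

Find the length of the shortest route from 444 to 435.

Settle nodes by increasing distance from 444:
444: 0
407: 6  (via 444)
433: 14  (via 407)
455: 14  (via 444)
427: 17  (via 444)
459: 21  (via 444)
442: 32  (via 455)
421: 36  (via 455)
423: 37  (via 459)
453: 39  (via 433)
435: 53  (via 421)
Shortest route: 444 → 455 → 421 → 435 = 53 s.

53 s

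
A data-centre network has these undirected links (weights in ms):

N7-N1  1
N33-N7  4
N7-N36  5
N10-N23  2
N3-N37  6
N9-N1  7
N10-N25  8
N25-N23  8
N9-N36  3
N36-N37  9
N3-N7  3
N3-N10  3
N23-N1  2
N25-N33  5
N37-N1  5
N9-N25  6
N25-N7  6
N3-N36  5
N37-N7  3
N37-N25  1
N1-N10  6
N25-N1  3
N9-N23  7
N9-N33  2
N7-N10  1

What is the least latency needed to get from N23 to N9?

Enumerating some paths:
N23–N1–N9: 2+7 = 9
N23–N1–N7–N33–N9: 2+1+4+2 = 9
N23–N9: 7 = 7
Cheapest is N23–N9 at 7 ms.

7 ms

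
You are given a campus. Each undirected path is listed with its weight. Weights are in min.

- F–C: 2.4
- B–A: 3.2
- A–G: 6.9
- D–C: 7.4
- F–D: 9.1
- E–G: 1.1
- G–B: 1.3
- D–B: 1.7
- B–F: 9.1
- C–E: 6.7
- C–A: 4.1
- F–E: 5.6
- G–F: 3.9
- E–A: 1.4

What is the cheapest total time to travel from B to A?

3.2 min

Running Dijkstra from B:
B: 0
G: 1.3  (via B)
D: 1.7  (via B)
E: 2.4  (via G)
A: 3.2  (via B)
Shortest route: B–A = 3.2 min.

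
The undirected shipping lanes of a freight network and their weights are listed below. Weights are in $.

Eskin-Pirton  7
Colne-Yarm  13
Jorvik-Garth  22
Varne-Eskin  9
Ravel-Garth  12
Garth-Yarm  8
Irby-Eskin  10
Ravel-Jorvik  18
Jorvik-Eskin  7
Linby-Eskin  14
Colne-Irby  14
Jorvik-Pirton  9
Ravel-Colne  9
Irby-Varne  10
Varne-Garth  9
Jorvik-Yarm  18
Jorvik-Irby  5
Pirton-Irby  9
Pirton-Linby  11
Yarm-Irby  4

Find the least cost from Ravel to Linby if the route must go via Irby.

Shortest Ravel→Irby: Ravel–Colne–Irby = 23
Best Irby to Linby: Irby–Pirton–Linby costing 20
Total via Irby: 23 + 20 = $43.

$43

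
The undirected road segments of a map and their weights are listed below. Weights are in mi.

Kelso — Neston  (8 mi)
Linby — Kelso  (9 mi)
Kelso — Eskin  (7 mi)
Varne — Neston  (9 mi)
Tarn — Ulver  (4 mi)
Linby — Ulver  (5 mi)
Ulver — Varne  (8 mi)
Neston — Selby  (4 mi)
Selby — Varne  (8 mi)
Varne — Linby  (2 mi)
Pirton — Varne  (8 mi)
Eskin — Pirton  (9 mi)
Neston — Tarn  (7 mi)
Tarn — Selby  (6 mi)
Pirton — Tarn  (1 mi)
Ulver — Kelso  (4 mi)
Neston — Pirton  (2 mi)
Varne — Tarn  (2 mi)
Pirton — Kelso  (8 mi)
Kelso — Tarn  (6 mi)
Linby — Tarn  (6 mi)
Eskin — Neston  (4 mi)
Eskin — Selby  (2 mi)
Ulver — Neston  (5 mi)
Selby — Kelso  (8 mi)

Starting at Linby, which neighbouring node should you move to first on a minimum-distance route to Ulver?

Ulver

Enumerating some paths:
Linby–Ulver: 5 = 5
Linby–Tarn–Ulver: 6+4 = 10
Linby–Varne–Tarn–Ulver: 2+2+4 = 8
Linby–Varne–Ulver: 2+8 = 10
Cheapest is Linby–Ulver at 5 mi.
So from Linby the first move is to Ulver.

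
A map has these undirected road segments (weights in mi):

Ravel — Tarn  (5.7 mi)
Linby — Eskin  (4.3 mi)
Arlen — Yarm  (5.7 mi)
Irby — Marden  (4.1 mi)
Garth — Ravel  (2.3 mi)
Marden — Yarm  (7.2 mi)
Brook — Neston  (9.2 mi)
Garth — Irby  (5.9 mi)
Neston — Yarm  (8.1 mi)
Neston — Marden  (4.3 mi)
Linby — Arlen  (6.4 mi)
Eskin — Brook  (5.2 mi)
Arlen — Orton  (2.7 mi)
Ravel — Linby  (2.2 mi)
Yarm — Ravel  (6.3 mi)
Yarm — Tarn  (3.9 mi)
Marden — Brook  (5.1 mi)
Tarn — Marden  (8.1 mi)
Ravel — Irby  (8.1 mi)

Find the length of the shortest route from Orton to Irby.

Candidate routes:
Orton - Arlen - Linby - Ravel - Garth - Irby: 2.7+6.4+2.2+2.3+5.9 = 19.5
Orton - Arlen - Yarm - Ravel - Irby: 2.7+5.7+6.3+8.1 = 22.8
Orton - Arlen - Linby - Ravel - Irby: 2.7+6.4+2.2+8.1 = 19.4
Orton - Arlen - Yarm - Marden - Irby: 2.7+5.7+7.2+4.1 = 19.7
Cheapest is Orton - Arlen - Linby - Ravel - Irby at 19.4 mi.

19.4 mi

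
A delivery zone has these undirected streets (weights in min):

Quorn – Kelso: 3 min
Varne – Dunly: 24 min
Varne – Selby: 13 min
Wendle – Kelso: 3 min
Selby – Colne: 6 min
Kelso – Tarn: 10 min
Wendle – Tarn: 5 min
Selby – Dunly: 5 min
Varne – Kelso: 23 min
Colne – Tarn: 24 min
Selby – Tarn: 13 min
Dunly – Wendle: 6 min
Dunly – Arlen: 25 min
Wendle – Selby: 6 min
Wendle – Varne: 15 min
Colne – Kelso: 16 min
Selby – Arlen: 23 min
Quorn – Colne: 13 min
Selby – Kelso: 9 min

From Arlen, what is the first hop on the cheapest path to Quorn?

Enumerating some paths:
Arlen → Selby → Kelso → Quorn: 23+9+3 = 35
Arlen → Selby → Dunly → Wendle → Kelso → Quorn: 23+5+6+3+3 = 40
Arlen → Dunly → Wendle → Kelso → Quorn: 25+6+3+3 = 37
The minimum is 35 min via Arlen → Selby → Kelso → Quorn.
So from Arlen the first move is to Selby.

Selby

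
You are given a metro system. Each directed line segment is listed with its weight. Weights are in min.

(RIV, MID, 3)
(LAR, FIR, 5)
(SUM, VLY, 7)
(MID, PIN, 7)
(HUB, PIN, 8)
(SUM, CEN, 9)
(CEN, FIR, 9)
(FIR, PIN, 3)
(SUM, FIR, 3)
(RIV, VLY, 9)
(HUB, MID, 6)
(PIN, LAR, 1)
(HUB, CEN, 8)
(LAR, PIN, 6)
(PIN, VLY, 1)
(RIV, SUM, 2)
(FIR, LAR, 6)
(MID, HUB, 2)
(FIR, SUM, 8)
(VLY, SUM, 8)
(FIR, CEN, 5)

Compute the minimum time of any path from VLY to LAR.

Running Dijkstra from VLY:
VLY: 0
SUM: 8  (via VLY)
FIR: 11  (via SUM)
PIN: 14  (via FIR)
LAR: 15  (via PIN)
Shortest route: VLY–SUM–FIR–PIN–LAR = 15 min.

15 min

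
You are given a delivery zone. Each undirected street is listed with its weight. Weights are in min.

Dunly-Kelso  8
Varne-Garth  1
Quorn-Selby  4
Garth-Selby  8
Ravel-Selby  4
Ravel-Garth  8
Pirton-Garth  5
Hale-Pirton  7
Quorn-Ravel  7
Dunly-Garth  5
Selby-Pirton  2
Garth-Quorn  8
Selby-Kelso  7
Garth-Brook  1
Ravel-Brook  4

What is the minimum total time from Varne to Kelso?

Shortest distances from Varne:
Varne: 0
Garth: 1  (via Varne)
Brook: 2  (via Garth)
Dunly: 6  (via Garth)
Ravel: 6  (via Brook)
Pirton: 6  (via Garth)
Selby: 8  (via Pirton)
Quorn: 9  (via Garth)
Hale: 13  (via Pirton)
Kelso: 14  (via Dunly)
Shortest route: Varne → Garth → Dunly → Kelso = 14 min.

14 min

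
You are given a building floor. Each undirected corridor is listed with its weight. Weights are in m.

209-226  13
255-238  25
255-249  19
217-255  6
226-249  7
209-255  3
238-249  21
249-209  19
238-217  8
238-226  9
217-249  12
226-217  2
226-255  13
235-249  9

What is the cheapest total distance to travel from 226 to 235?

16 m

Enumerating some paths:
226 - 217 - 249 - 235: 2+12+9 = 23
226 - 249 - 235: 7+9 = 16
The minimum is 16 m via 226 - 249 - 235.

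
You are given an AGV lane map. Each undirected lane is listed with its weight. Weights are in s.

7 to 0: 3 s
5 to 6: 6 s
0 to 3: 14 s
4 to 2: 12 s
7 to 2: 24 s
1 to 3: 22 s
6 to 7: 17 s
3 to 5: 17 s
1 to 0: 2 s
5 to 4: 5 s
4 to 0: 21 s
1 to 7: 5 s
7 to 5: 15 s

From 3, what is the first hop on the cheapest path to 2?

Candidate routes:
3 - 5 - 4 - 2: 17+5+12 = 34
3 - 0 - 1 - 7 - 2: 14+2+5+24 = 45
3 - 0 - 7 - 2: 14+3+24 = 41
The minimum is 34 s via 3 - 5 - 4 - 2.
So from 3 the first move is to 5.

5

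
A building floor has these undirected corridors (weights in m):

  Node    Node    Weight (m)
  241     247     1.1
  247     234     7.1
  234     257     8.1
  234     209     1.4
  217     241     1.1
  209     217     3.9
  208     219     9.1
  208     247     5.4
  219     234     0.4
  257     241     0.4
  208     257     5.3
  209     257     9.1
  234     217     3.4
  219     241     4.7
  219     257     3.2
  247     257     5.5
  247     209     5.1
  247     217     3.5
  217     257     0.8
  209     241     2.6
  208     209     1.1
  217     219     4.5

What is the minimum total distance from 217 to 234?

3.4 m

Running Dijkstra from 217:
217: 0
257: 0.8  (via 217)
241: 1.1  (via 217)
247: 2.2  (via 241)
234: 3.4  (via 217)
Shortest route: 217–234 = 3.4 m.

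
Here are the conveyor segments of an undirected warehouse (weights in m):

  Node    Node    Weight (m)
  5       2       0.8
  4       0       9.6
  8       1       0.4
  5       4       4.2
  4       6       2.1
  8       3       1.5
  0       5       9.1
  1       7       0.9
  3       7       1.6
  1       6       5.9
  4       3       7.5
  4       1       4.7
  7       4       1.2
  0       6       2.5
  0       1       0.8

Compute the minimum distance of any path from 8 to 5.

6.7 m

Settle nodes by increasing distance from 8:
8: 0
1: 0.4  (via 8)
0: 1.2  (via 1)
7: 1.3  (via 1)
3: 1.5  (via 8)
4: 2.5  (via 7)
6: 3.7  (via 0)
5: 6.7  (via 4)
Shortest route: 8–1–7–4–5 = 6.7 m.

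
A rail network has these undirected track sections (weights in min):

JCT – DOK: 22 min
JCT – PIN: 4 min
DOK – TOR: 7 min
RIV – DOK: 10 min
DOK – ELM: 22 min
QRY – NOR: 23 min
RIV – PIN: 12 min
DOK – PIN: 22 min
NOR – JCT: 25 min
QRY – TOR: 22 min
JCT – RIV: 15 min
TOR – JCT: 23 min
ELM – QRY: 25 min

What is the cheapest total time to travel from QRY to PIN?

49 min

Running Dijkstra from QRY:
QRY: 0
TOR: 22  (via QRY)
NOR: 23  (via QRY)
ELM: 25  (via QRY)
DOK: 29  (via TOR)
RIV: 39  (via DOK)
JCT: 45  (via TOR)
PIN: 49  (via JCT)
Shortest route: QRY → TOR → JCT → PIN = 49 min.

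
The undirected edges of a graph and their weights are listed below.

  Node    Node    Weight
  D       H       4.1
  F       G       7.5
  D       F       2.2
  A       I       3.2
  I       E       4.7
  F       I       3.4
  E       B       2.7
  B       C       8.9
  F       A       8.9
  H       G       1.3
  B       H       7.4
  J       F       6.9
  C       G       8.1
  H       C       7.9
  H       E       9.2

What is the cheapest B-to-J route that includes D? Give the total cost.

Shortest B→D: B → H → D = 11.5
Best D to J: D → F → J costing 9.1
Total via D: 11.5 + 9.1 = 20.6.

20.6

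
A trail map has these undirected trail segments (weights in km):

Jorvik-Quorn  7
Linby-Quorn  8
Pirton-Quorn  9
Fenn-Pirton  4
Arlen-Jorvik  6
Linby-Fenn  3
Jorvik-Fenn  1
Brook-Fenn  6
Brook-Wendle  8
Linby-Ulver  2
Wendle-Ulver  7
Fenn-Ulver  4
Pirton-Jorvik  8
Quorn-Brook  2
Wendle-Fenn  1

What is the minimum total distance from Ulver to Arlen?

11 km

Settle nodes by increasing distance from Ulver:
Ulver: 0
Linby: 2  (via Ulver)
Fenn: 4  (via Ulver)
Jorvik: 5  (via Fenn)
Wendle: 5  (via Fenn)
Pirton: 8  (via Fenn)
Quorn: 10  (via Linby)
Brook: 10  (via Fenn)
Arlen: 11  (via Jorvik)
Shortest route: Ulver–Fenn–Jorvik–Arlen = 11 km.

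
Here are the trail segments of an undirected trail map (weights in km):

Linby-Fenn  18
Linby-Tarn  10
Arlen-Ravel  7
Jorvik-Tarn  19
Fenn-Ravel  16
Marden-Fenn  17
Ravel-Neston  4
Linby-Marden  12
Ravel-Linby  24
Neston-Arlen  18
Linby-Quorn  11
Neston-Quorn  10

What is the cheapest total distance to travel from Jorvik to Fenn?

Settle nodes by increasing distance from Jorvik:
Jorvik: 0
Tarn: 19  (via Jorvik)
Linby: 29  (via Tarn)
Quorn: 40  (via Linby)
Marden: 41  (via Linby)
Fenn: 47  (via Linby)
Shortest route: Jorvik → Tarn → Linby → Fenn = 47 km.

47 km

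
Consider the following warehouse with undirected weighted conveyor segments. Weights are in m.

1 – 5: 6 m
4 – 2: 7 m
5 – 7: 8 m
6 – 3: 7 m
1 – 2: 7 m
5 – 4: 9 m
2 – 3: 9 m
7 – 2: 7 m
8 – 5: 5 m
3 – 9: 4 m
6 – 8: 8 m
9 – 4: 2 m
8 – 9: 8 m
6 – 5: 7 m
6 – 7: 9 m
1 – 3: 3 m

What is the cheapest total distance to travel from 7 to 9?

Settle nodes by increasing distance from 7:
7: 0
2: 7  (via 7)
5: 8  (via 7)
6: 9  (via 7)
8: 13  (via 5)
1: 14  (via 2)
4: 14  (via 2)
3: 16  (via 2)
9: 16  (via 4)
Shortest route: 7 → 2 → 4 → 9 = 16 m.

16 m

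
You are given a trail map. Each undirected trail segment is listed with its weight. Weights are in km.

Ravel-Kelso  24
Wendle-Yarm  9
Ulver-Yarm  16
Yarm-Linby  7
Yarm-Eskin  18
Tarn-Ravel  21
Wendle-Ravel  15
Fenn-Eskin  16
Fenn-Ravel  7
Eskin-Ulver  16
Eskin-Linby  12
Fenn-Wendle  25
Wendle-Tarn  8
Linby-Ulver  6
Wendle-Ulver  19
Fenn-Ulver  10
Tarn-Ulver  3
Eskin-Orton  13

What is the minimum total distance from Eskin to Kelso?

47 km

Settle nodes by increasing distance from Eskin:
Eskin: 0
Linby: 12  (via Eskin)
Orton: 13  (via Eskin)
Ulver: 16  (via Eskin)
Fenn: 16  (via Eskin)
Yarm: 18  (via Eskin)
Tarn: 19  (via Ulver)
Ravel: 23  (via Fenn)
Wendle: 27  (via Yarm)
Kelso: 47  (via Ravel)
Shortest route: Eskin → Fenn → Ravel → Kelso = 47 km.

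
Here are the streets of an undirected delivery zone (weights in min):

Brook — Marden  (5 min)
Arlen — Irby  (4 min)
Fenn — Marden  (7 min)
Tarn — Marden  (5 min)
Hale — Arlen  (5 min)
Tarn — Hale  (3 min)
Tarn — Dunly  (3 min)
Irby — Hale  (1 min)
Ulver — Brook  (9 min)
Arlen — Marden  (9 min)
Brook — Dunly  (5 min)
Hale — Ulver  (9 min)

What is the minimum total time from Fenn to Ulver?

Settle nodes by increasing distance from Fenn:
Fenn: 0
Marden: 7  (via Fenn)
Brook: 12  (via Marden)
Tarn: 12  (via Marden)
Hale: 15  (via Tarn)
Dunly: 15  (via Tarn)
Arlen: 16  (via Marden)
Irby: 16  (via Hale)
Ulver: 21  (via Brook)
Shortest route: Fenn → Marden → Brook → Ulver = 21 min.

21 min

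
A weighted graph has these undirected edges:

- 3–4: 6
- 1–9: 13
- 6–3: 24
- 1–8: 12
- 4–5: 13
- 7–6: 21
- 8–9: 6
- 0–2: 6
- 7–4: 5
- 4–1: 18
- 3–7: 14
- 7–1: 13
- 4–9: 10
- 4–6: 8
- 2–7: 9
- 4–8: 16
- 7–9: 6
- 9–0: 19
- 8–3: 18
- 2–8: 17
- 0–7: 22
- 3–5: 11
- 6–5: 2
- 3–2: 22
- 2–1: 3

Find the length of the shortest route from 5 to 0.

Settle nodes by increasing distance from 5:
5: 0
6: 2  (via 5)
4: 10  (via 6)
3: 11  (via 5)
7: 15  (via 4)
9: 20  (via 4)
2: 24  (via 7)
8: 26  (via 4)
1: 27  (via 2)
0: 30  (via 2)
Shortest route: 5–6–4–7–2–0 = 30.

30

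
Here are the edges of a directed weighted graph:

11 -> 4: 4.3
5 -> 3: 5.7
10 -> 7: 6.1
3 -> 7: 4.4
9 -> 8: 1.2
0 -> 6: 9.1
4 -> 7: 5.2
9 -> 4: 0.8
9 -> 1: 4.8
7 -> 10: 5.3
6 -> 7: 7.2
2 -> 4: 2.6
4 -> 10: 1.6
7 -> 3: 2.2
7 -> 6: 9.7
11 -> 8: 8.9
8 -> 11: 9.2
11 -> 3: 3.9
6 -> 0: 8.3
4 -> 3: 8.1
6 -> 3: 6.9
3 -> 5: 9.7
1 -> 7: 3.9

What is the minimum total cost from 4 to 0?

Settle nodes by increasing distance from 4:
4: 0
10: 1.6  (via 4)
7: 5.2  (via 4)
3: 7.4  (via 7)
6: 14.9  (via 7)
5: 17.1  (via 3)
0: 23.2  (via 6)
Shortest route: 4–7–6–0 = 23.2.

23.2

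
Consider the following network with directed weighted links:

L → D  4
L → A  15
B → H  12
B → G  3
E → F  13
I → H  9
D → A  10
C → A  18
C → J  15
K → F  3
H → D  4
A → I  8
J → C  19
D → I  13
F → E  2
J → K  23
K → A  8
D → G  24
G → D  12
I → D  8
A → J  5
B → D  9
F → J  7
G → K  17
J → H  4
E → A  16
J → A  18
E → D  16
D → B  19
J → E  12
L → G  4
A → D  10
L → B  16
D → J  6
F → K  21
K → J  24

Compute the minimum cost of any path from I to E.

Compare a few routes:
I → D → A → J → E: 8+10+5+12 = 35
I → D → J → E: 8+6+12 = 26
I → H → D → J → E: 9+4+6+12 = 31
Cheapest is I → D → J → E at 26.

26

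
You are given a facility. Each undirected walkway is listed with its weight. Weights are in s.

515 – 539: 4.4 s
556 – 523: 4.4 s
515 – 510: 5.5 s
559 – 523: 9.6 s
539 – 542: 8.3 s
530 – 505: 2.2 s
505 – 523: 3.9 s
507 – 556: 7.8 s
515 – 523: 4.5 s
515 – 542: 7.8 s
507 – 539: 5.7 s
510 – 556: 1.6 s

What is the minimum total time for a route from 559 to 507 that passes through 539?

Shortest 559→539: 559 → 523 → 515 → 539 = 18.5
Shortest 539→507: 539 → 507 = 5.7
Total via 539: 18.5 + 5.7 = 24.2 s.

24.2 s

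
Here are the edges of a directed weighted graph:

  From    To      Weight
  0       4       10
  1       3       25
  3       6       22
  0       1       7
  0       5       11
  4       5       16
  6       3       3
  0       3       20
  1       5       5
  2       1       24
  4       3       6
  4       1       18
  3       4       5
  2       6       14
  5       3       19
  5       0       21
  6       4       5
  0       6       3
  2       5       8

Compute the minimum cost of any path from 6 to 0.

Shortest distances from 6:
6: 0
3: 3  (via 6)
4: 5  (via 6)
5: 21  (via 4)
1: 23  (via 4)
0: 42  (via 5)
Shortest route: 6 → 4 → 5 → 0 = 42.

42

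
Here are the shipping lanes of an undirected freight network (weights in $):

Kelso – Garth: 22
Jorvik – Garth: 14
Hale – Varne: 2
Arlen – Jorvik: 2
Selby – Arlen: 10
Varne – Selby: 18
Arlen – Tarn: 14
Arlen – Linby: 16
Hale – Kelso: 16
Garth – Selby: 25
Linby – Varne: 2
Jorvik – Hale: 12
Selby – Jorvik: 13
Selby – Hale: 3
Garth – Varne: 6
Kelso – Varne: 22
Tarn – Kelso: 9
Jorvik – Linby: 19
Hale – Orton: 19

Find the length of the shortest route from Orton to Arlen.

Candidate routes:
Orton - Hale - Selby - Jorvik - Arlen: 19+3+13+2 = 37
Orton - Hale - Selby - Arlen: 19+3+10 = 32
Orton - Hale - Jorvik - Arlen: 19+12+2 = 33
Cheapest is Orton - Hale - Selby - Arlen at $32.

$32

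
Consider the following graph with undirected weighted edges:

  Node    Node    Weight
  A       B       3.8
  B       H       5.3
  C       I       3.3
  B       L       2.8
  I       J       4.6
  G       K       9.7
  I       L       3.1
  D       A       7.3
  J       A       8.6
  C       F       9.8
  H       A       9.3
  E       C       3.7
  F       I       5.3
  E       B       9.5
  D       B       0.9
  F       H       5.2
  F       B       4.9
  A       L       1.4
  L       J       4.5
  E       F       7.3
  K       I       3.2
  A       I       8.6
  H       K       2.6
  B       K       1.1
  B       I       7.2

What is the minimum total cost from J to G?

17.5

Running Dijkstra from J:
J: 0
L: 4.5  (via J)
I: 4.6  (via J)
A: 5.9  (via L)
B: 7.3  (via L)
K: 7.8  (via I)
C: 7.9  (via I)
D: 8.2  (via B)
F: 9.9  (via I)
H: 10.4  (via K)
E: 11.6  (via C)
G: 17.5  (via K)
Shortest route: J–I–K–G = 17.5.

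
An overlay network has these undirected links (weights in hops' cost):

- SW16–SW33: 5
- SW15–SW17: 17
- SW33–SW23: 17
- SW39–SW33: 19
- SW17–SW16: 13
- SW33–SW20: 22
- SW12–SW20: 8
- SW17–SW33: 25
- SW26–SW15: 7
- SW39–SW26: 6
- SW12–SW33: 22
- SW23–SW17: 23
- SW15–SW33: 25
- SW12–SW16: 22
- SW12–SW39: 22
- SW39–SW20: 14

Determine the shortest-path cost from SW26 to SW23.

42 hops' cost

Compare a few routes:
SW26 - SW39 - SW33 - SW23: 6+19+17 = 42
SW26 - SW15 - SW17 - SW23: 7+17+23 = 47
SW26 - SW15 - SW33 - SW23: 7+25+17 = 49
The minimum is 42 hops' cost via SW26 - SW39 - SW33 - SW23.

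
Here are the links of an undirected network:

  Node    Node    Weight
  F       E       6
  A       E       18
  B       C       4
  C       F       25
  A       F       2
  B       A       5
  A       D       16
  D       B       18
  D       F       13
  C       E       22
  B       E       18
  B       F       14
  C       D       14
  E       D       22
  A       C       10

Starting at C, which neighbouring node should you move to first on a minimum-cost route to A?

B

Candidate routes:
C–B–A: 4+5 = 9
C–A: 10 = 10
Cheapest is C–B–A at 9.
So from C the first move is to B.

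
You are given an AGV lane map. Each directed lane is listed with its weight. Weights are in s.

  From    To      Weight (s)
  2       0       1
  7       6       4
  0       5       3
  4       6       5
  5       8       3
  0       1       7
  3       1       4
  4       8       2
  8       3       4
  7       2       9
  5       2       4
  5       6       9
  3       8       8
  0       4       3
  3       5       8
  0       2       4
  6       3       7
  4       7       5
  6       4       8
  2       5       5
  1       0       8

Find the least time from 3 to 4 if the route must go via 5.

16 s

Best 3 to 5: 3 → 5 costing 8
Shortest 5→4: 5 → 2 → 0 → 4 = 8
Total via 5: 8 + 8 = 16 s.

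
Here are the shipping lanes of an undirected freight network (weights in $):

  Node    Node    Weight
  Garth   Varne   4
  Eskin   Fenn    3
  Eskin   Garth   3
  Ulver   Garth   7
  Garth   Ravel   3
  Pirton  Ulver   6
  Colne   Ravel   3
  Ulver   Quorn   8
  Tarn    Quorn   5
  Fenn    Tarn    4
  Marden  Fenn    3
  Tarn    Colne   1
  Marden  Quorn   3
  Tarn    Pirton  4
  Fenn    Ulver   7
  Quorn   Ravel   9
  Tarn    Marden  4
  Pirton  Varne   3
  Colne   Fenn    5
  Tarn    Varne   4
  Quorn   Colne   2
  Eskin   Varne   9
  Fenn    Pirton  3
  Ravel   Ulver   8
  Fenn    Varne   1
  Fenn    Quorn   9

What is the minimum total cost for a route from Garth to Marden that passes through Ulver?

$17

Best Garth to Ulver: Garth → Ulver costing 7
Shortest Ulver→Marden: Ulver → Fenn → Marden = 10
Total via Ulver: 7 + 10 = $17.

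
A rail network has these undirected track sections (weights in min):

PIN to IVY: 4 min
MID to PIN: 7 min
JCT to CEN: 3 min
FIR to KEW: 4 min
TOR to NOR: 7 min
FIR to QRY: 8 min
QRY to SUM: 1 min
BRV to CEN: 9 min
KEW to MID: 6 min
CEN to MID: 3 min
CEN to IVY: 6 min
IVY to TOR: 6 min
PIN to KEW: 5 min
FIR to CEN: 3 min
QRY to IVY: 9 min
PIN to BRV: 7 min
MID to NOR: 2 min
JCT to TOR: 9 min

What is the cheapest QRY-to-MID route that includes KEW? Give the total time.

Best QRY to KEW: QRY → FIR → KEW costing 12
Best KEW to MID: KEW → MID costing 6
Total via KEW: 12 + 6 = 18 min.

18 min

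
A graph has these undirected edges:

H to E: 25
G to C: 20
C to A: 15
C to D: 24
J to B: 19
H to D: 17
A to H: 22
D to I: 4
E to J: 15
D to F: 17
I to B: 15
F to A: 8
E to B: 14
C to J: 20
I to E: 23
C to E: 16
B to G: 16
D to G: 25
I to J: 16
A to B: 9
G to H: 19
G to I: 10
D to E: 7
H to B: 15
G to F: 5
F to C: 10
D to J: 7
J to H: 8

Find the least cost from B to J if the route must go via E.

Best B to E: B–E costing 14
Best E to J: E–D–J costing 14
Total via E: 14 + 14 = 28.

28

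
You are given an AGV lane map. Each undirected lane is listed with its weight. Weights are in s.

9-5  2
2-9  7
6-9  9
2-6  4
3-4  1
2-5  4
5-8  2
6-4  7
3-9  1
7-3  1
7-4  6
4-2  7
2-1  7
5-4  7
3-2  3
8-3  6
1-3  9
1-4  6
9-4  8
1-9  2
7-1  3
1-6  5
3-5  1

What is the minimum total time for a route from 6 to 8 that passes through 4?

11 s

Best 6 to 4: 6 → 4 costing 7
Shortest 4→8: 4 → 3 → 5 → 8 = 4
Total via 4: 7 + 4 = 11 s.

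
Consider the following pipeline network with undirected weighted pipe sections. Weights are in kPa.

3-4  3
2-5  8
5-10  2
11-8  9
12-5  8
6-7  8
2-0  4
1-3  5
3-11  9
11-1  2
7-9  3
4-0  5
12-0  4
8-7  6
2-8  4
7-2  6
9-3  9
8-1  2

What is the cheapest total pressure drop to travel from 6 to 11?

Settle nodes by increasing distance from 6:
6: 0
7: 8  (via 6)
9: 11  (via 7)
2: 14  (via 7)
8: 14  (via 7)
1: 16  (via 8)
0: 18  (via 2)
11: 18  (via 1)
Shortest route: 6 → 7 → 8 → 1 → 11 = 18 kPa.

18 kPa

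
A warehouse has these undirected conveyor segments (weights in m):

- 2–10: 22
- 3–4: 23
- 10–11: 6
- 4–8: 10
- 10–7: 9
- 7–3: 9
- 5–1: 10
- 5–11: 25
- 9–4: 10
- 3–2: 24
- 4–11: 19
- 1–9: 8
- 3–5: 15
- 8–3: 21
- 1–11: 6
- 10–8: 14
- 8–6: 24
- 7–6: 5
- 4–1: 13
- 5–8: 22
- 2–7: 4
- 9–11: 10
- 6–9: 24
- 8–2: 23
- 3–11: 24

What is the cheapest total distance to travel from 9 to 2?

Enumerating some paths:
9 - 11 - 10 - 7 - 2: 10+6+9+4 = 29
9 - 6 - 7 - 2: 24+5+4 = 33
9 - 1 - 11 - 10 - 7 - 2: 8+6+6+9+4 = 33
Cheapest is 9 - 11 - 10 - 7 - 2 at 29 m.

29 m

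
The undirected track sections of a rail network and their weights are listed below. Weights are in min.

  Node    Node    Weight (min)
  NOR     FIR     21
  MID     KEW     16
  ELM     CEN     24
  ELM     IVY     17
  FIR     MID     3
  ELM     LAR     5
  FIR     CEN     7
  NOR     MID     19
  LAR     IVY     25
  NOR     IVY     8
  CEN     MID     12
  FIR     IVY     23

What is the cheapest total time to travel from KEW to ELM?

Candidate routes:
KEW–MID–FIR–CEN–ELM: 16+3+7+24 = 50
KEW–MID–CEN–ELM: 16+12+24 = 52
The minimum is 50 min via KEW–MID–FIR–CEN–ELM.

50 min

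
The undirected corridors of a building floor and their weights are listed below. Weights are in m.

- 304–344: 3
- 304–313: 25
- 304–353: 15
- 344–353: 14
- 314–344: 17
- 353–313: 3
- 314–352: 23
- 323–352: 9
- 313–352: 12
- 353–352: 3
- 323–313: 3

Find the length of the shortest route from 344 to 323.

Enumerating some paths:
344–353–313–323: 14+3+3 = 20
344–304–353–313–323: 3+15+3+3 = 24
The minimum is 20 m via 344–353–313–323.

20 m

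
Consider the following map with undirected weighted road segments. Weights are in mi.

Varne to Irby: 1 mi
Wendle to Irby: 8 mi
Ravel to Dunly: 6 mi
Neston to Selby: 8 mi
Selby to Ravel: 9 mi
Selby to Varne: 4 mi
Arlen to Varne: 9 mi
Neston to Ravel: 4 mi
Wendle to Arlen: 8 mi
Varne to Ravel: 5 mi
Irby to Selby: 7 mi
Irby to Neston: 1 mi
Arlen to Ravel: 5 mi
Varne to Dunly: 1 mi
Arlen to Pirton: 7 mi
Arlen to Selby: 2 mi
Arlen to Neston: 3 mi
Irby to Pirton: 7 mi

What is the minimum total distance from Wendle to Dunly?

10 mi

Running Dijkstra from Wendle:
Wendle: 0
Arlen: 8  (via Wendle)
Irby: 8  (via Wendle)
Neston: 9  (via Irby)
Varne: 9  (via Irby)
Dunly: 10  (via Varne)
Shortest route: Wendle → Irby → Varne → Dunly = 10 mi.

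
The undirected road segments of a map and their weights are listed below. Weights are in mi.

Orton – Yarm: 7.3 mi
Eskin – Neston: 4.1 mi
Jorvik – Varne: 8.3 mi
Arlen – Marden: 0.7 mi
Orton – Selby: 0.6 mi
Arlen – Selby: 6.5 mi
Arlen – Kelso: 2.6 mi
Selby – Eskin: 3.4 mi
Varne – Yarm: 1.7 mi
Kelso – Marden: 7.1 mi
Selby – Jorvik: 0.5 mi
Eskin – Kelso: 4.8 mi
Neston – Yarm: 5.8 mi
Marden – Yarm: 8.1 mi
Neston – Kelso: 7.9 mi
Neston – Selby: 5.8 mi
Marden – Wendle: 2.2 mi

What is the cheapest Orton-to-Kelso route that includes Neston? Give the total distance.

Shortest Orton→Neston: Orton → Selby → Neston = 6.4
Shortest Neston→Kelso: Neston → Kelso = 7.9
Total via Neston: 6.4 + 7.9 = 14.3 mi.

14.3 mi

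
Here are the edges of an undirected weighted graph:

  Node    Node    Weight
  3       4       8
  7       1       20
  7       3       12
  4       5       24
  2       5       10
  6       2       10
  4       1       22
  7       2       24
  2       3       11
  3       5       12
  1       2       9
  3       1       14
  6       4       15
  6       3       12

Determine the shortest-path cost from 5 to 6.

20

Candidate routes:
5 - 2 - 6: 10+10 = 20
5 - 3 - 6: 12+12 = 24
Cheapest is 5 - 2 - 6 at 20.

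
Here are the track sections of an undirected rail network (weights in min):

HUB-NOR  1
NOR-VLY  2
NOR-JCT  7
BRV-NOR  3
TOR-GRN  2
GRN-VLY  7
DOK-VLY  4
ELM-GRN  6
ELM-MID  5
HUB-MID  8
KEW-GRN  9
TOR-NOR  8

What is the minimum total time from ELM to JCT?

Compare a few routes:
ELM - MID - HUB - NOR - JCT: 5+8+1+7 = 21
ELM - GRN - VLY - NOR - JCT: 6+7+2+7 = 22
Cheapest is ELM - MID - HUB - NOR - JCT at 21 min.

21 min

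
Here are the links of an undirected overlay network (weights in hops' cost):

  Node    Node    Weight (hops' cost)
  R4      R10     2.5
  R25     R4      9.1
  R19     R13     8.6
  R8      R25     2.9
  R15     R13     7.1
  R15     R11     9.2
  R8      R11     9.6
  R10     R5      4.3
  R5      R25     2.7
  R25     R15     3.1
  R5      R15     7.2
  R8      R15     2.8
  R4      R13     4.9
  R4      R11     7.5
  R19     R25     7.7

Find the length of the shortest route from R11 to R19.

Settle nodes by increasing distance from R11:
R11: 0
R4: 7.5  (via R11)
R15: 9.2  (via R11)
R8: 9.6  (via R11)
R10: 10  (via R4)
R25: 12.3  (via R15)
R13: 12.4  (via R4)
R5: 14.3  (via R10)
R19: 20  (via R25)
Shortest route: R11 → R15 → R25 → R19 = 20 hops' cost.

20 hops' cost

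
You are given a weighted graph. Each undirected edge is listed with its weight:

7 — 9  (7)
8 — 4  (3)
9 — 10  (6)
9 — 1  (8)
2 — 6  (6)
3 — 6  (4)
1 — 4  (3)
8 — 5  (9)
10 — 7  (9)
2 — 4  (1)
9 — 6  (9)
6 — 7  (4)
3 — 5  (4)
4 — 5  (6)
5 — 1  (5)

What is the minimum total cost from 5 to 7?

12

Shortest distances from 5:
5: 0
3: 4  (via 5)
1: 5  (via 5)
4: 6  (via 5)
2: 7  (via 4)
6: 8  (via 3)
8: 9  (via 5)
7: 12  (via 6)
Shortest route: 5 → 3 → 6 → 7 = 12.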